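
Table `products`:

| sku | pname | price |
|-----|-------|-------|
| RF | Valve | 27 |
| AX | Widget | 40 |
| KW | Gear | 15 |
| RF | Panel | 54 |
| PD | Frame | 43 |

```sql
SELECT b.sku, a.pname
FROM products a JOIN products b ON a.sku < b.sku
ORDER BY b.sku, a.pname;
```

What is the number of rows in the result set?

INNER JOIN keeps only pairs where the ON condition holds.
Matching on a.sku < b.sku.
- a[0] sku=RF → no match; dropped.
- a[1] sku=AX → 4 match(es) in b → 4 row(s).
- a[2] sku=KW → 3 match(es) in b → 3 row(s).
- a[3] sku=RF → no match; dropped.
- a[4] sku=PD → 2 match(es) in b → 2 row(s).
Total: 9 rows.

9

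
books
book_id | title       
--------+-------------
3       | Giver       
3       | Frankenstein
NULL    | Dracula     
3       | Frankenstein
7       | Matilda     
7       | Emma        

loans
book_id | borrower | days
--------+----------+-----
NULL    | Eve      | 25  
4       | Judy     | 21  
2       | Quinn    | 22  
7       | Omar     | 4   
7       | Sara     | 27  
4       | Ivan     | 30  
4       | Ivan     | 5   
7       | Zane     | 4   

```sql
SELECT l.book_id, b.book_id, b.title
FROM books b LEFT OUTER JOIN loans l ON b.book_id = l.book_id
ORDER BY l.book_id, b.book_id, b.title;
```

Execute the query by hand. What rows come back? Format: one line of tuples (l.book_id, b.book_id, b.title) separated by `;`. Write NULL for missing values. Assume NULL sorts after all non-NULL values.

(7, 7, Emma); (7, 7, Emma); (7, 7, Emma); (7, 7, Matilda); (7, 7, Matilda); (7, 7, Matilda); (NULL, 3, Frankenstein); (NULL, 3, Frankenstein); (NULL, 3, Giver); (NULL, NULL, Dracula)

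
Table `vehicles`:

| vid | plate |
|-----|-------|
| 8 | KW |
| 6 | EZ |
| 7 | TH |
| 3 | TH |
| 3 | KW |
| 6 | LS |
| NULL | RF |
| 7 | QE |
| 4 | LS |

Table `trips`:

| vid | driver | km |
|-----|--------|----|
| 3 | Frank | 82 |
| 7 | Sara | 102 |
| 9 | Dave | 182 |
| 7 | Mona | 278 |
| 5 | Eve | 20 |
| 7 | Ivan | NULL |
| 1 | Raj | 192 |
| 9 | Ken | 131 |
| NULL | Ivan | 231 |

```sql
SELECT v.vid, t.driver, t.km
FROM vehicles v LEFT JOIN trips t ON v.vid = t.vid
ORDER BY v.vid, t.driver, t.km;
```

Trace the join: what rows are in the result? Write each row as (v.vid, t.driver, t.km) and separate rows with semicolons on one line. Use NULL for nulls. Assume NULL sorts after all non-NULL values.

(3, Frank, 82); (3, Frank, 82); (4, NULL, NULL); (6, NULL, NULL); (6, NULL, NULL); (7, Ivan, NULL); (7, Ivan, NULL); (7, Mona, 278); (7, Mona, 278); (7, Sara, 102); (7, Sara, 102); (8, NULL, NULL); (NULL, NULL, NULL)

LEFT JOIN keeps every row from `vehicles`; unmatched rows get NULL for `trips`'s columns.
Matching on v.vid = t.vid. A NULL in a compared column never satisfies the condition.
Matched pairs: 8; unmatched v rows kept: 5.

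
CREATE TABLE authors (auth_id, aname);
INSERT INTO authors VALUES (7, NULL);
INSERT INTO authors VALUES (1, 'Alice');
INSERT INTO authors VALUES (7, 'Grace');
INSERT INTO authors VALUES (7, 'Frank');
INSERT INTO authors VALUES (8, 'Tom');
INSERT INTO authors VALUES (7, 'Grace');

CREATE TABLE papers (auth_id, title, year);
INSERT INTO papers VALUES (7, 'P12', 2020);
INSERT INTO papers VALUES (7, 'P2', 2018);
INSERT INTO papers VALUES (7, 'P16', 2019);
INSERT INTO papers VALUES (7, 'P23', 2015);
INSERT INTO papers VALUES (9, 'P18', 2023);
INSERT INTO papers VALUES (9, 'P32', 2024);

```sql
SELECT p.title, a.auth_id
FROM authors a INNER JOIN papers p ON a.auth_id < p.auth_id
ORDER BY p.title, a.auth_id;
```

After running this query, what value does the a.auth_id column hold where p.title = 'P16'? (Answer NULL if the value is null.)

INNER JOIN keeps only pairs where the ON condition holds.
Matching on a.auth_id < p.auth_id.
- a (auth_id=7) pairs with 2 row(s) of p.
- a (auth_id=1) pairs with 6 row(s) of p.
- a (auth_id=7) pairs with 2 row(s) of p.
- a (auth_id=7) pairs with 2 row(s) of p.
- a (auth_id=8) pairs with 2 row(s) of p.
- a (auth_id=7) pairs with 2 row(s) of p.

1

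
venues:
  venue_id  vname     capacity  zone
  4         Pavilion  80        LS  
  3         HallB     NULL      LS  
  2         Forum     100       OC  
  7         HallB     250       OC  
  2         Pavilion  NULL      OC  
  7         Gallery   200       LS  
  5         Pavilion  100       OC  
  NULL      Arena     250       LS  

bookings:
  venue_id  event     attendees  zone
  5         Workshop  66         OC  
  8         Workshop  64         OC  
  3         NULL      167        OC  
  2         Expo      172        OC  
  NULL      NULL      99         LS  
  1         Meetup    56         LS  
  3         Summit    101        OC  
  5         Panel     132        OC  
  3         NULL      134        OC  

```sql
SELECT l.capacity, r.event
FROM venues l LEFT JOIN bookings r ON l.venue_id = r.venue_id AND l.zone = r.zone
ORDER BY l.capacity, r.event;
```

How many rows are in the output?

9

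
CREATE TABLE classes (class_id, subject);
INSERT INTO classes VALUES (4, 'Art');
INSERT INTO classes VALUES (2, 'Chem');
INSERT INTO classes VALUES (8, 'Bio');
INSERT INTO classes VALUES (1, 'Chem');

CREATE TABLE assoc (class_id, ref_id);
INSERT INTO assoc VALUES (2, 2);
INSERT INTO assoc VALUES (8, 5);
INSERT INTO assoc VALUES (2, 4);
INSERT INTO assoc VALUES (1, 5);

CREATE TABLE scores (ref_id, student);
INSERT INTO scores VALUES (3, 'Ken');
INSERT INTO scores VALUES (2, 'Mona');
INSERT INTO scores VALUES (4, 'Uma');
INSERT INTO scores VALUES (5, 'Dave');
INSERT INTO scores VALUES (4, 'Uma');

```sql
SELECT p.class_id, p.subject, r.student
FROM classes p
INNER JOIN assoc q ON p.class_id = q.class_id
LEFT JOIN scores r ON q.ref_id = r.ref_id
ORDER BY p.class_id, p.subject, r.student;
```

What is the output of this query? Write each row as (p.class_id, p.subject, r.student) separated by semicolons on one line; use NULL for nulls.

(1, Chem, Dave); (2, Chem, Mona); (2, Chem, Uma); (2, Chem, Uma); (8, Bio, Dave)

Evaluate left to right. First `classes p INNER JOIN assoc q` on class_id: 4 row(s).
Then LEFT JOIN `scores r` on ref_id: each of those 4 rows is kept; rows whose q.ref_id has no match in r get NULL for r's columns.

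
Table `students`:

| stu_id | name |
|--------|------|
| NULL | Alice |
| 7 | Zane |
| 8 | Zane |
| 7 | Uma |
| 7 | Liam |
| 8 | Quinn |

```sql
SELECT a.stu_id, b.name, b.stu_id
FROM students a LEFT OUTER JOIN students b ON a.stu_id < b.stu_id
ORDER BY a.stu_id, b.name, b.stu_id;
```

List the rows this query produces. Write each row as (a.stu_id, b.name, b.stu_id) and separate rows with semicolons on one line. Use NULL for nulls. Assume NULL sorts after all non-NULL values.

LEFT JOIN keeps every row from `students a`; unmatched rows get NULL for `students b`'s columns.
Matching on a.stu_id < b.stu_id. A NULL in a compared column never satisfies the condition.
Matched pairs: 6; unmatched a rows kept: 3.

(7, Quinn, 8); (7, Quinn, 8); (7, Quinn, 8); (7, Zane, 8); (7, Zane, 8); (7, Zane, 8); (8, NULL, NULL); (8, NULL, NULL); (NULL, NULL, NULL)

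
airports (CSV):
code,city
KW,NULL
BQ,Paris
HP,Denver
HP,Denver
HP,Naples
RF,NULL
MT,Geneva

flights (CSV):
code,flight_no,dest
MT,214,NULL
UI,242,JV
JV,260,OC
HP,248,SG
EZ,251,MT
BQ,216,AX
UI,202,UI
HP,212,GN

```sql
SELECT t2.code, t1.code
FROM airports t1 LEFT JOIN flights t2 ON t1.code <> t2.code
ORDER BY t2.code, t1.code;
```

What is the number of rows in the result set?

LEFT JOIN keeps every row from `airports`; unmatched rows get NULL for `flights`'s columns.
Matching on t1.code <> t2.code.
Matched pairs: 48; unmatched t1 rows kept: 0.
Total: 48 rows.

48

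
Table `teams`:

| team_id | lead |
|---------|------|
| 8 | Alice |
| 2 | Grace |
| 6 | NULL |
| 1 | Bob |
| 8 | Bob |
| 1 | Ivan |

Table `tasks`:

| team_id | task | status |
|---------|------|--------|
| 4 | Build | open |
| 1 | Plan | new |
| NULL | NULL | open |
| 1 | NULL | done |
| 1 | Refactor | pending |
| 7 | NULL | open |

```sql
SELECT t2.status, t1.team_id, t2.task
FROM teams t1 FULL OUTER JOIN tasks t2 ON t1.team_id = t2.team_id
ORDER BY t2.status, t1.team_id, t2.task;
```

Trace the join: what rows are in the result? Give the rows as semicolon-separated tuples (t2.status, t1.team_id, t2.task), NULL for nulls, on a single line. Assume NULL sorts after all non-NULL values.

(done, 1, NULL); (done, 1, NULL); (new, 1, Plan); (new, 1, Plan); (open, NULL, Build); (open, NULL, NULL); (open, NULL, NULL); (pending, 1, Refactor); (pending, 1, Refactor); (NULL, 2, NULL); (NULL, 6, NULL); (NULL, 8, NULL); (NULL, 8, NULL)

FULL OUTER JOIN keeps every row from both sides; unmatched rows get NULL for the other side's columns.
Matching on t1.team_id = t2.team_id. A NULL in a compared column never satisfies the condition.
- t1[0] team_id=8 → no match; kept with NULLs on the t2 side.
- t1[1] team_id=2 → no match; kept with NULLs on the t2 side.
- t1[2] team_id=6 → no match; kept with NULLs on the t2 side.
- t1[3] team_id=1 → 3 match(es) in t2 → 3 row(s).
- t1[4] team_id=8 → no match; kept with NULLs on the t2 side.
- t1[5] team_id=1 → 3 match(es) in t2 → 3 row(s).
- plus 3 unmatched t2 row(s), each kept with NULL t1 columns.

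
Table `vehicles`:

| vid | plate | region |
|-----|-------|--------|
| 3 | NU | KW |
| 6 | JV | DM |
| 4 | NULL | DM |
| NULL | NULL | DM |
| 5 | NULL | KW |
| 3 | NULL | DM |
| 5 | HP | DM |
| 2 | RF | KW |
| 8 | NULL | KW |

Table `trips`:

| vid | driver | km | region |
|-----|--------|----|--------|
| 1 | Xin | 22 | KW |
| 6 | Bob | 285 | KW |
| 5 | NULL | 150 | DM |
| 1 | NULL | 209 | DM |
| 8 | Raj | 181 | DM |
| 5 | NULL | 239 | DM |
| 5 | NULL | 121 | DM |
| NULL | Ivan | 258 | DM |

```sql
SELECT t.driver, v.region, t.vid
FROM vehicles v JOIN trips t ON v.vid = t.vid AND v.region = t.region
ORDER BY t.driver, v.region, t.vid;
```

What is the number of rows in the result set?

3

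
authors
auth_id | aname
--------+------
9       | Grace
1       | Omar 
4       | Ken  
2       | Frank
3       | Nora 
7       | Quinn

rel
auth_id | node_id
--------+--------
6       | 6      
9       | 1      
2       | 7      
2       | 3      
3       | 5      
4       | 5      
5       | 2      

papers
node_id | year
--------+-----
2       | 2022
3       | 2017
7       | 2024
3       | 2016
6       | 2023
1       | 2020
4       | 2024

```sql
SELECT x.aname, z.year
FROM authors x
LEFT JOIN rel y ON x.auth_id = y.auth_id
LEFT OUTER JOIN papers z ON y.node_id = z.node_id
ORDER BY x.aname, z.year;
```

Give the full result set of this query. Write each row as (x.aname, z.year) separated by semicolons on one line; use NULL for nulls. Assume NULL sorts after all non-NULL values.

Evaluate left to right. First `authors x LEFT JOIN rel y` on auth_id: 7 row(s).
Then LEFT JOIN `papers z` on node_id: each of those 7 rows is kept; rows whose y.node_id has no match in z get NULL for z's columns.

(Frank, 2016); (Frank, 2017); (Frank, 2024); (Grace, 2020); (Ken, NULL); (Nora, NULL); (Omar, NULL); (Quinn, NULL)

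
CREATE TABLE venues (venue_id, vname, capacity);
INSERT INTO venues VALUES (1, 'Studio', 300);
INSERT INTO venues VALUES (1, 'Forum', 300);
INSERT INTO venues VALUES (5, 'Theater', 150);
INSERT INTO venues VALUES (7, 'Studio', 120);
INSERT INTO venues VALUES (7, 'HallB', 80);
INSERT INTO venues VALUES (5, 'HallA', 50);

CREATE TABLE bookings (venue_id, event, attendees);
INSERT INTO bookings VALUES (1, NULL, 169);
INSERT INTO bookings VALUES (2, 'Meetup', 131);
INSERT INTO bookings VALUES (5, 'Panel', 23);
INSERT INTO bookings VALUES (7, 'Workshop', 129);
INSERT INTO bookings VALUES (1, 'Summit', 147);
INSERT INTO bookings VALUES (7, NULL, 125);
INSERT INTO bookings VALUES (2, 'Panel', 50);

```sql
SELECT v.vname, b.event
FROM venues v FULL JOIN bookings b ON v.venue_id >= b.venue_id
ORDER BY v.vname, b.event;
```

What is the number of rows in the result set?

28

FULL OUTER JOIN keeps every row from both sides; unmatched rows get NULL for the other side's columns.
Matching on v.venue_id >= b.venue_id.
- venue_id=1: 2 matching b row(s), so 2 row(s) emitted.
- venue_id=1: 2 matching b row(s), so 2 row(s) emitted.
- venue_id=5: 5 matching b row(s), so 5 row(s) emitted.
- venue_id=7: 7 matching b row(s), so 7 row(s) emitted.
- venue_id=7: 7 matching b row(s), so 7 row(s) emitted.
- venue_id=5: 5 matching b row(s), so 5 row(s) emitted.
Total: 28 rows.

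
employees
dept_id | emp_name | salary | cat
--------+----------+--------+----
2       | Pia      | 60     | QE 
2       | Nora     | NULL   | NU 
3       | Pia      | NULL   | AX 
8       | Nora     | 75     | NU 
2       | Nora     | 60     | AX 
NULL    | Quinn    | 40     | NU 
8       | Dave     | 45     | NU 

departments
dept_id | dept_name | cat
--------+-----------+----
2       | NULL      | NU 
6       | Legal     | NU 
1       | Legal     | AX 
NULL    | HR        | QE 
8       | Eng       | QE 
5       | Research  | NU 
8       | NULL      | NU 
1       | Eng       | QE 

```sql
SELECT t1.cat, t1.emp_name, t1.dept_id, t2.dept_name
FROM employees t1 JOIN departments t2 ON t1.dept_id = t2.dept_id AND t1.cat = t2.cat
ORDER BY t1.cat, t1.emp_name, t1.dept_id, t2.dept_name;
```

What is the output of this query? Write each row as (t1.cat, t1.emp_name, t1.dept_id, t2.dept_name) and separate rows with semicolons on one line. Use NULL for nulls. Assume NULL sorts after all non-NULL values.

(NU, Dave, 8, NULL); (NU, Nora, 2, NULL); (NU, Nora, 8, NULL)

INNER JOIN keeps only pairs where the ON condition holds.
Matching on t1.dept_id = t2.dept_id AND t1.cat = t2.cat. A NULL in a compared column never satisfies the condition.
- t1 row (dept_id=2, cat=QE): no match → dropped.
- t1 row (dept_id=2, cat=NU): matches 1 t2 row(s) → 1 output row(s).
- t1 row (dept_id=3, cat=AX): no match → dropped.
- t1 row (dept_id=8, cat=NU): matches 1 t2 row(s) → 1 output row(s).
- t1 row (dept_id=2, cat=AX): no match → dropped.
- t1 row (dept_id=NULL, cat=NU): no match → dropped.
- t1 row (dept_id=8, cat=NU): matches 1 t2 row(s) → 1 output row(s).
After projecting and ordering:
t1.cat | t1.emp_name | t1.dept_id | t2.dept_name
NU | Dave | 8 | NULL
NU | Nora | 2 | NULL
NU | Nora | 8 | NULL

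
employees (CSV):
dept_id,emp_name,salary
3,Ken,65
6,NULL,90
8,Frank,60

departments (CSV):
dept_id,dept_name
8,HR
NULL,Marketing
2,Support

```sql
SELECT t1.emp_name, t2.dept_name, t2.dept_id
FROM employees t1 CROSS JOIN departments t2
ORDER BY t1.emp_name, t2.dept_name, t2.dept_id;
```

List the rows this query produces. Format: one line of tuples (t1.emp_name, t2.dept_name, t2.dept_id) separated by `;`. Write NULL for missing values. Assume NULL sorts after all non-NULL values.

(Frank, HR, 8); (Frank, Marketing, NULL); (Frank, Support, 2); (Ken, HR, 8); (Ken, Marketing, NULL); (Ken, Support, 2); (NULL, HR, 8); (NULL, Marketing, NULL); (NULL, Support, 2)

CROSS JOIN pairs every row of `employees` with every row of `departments`: 3 × 3 = 9 rows.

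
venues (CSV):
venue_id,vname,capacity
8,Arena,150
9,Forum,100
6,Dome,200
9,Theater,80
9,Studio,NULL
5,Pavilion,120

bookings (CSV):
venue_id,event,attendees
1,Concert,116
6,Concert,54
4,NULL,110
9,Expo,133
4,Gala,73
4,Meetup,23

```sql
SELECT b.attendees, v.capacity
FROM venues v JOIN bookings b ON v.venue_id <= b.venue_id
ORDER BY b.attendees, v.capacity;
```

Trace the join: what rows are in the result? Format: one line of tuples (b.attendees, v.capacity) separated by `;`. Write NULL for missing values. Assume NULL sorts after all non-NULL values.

(54, 120); (54, 200); (133, 80); (133, 100); (133, 120); (133, 150); (133, 200); (133, NULL)

INNER JOIN keeps only pairs where the ON condition holds.
Matching on v.venue_id <= b.venue_id.
- v (venue_id=8) pairs with 1 row(s) of b.
- v (venue_id=9) pairs with 1 row(s) of b.
- v (venue_id=6) pairs with 2 row(s) of b.
- v (venue_id=9) pairs with 1 row(s) of b.
- v (venue_id=9) pairs with 1 row(s) of b.
- v (venue_id=5) pairs with 2 row(s) of b.
After projecting and ordering:
b.attendees | v.capacity
54 | 120
54 | 200
133 | 80
133 | 100
133 | 120
133 | 150
133 | 200
133 | NULL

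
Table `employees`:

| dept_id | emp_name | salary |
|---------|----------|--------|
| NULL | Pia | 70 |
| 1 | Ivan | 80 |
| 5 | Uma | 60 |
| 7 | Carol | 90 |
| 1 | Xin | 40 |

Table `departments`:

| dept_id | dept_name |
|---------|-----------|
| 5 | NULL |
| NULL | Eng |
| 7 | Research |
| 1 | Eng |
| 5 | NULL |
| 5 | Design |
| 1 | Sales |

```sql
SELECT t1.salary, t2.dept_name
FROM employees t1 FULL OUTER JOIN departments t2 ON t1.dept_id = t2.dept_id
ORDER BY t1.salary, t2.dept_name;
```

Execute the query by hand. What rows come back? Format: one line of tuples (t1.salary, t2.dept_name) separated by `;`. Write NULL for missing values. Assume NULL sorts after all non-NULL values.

FULL OUTER JOIN keeps every row from both sides; unmatched rows get NULL for the other side's columns.
Matching on t1.dept_id = t2.dept_id. A NULL in a compared column never satisfies the condition.
Matched pairs: 8; unmatched t1 rows kept: 1; unmatched t2 rows kept: 1.

(40, Eng); (40, Sales); (60, Design); (60, NULL); (60, NULL); (70, NULL); (80, Eng); (80, Sales); (90, Research); (NULL, Eng)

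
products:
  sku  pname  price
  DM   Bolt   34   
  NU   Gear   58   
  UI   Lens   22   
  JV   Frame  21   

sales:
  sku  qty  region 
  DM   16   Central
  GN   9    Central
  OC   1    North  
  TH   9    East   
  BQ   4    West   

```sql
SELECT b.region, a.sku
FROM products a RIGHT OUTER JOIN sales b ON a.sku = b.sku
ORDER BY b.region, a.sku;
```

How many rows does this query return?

RIGHT JOIN keeps every row from `sales`; unmatched rows get NULL for `products`'s columns.
Matching on a.sku = b.sku.
- a row (sku=DM): matches 1 b row(s) → 1 output row(s).
- a row (sku=NU): no match.
- a row (sku=UI): no match.
- a row (sku=JV): no match.
- 4 b row(s) had no a match → kept, a columns NULL.
Total: 1 matched + 4 padded = 5 rows.

5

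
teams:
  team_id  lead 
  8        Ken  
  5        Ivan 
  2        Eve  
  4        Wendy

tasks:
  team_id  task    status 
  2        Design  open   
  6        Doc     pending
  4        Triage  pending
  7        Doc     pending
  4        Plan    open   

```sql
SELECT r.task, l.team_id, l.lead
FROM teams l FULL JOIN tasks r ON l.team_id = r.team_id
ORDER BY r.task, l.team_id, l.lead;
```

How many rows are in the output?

FULL OUTER JOIN keeps every row from both sides; unmatched rows get NULL for the other side's columns.
Matching on l.team_id = r.team_id.
Matched pairs: 3; unmatched l rows kept: 2; unmatched r rows kept: 2.
Total: 3 matched + 4 padded = 7 rows.

7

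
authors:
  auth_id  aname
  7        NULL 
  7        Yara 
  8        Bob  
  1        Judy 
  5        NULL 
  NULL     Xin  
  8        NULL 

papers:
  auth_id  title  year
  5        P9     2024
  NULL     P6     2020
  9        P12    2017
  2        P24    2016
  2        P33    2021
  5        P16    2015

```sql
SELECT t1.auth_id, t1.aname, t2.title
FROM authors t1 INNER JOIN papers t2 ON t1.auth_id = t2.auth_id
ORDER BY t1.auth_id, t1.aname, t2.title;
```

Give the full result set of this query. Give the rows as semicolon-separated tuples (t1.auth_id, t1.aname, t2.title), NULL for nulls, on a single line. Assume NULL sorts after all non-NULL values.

INNER JOIN keeps only pairs where the ON condition holds.
Matching on t1.auth_id = t2.auth_id. A NULL in a compared column never satisfies the condition.
- t1[0] auth_id=7 → no match; dropped.
- t1[1] auth_id=7 → no match; dropped.
- t1[2] auth_id=8 → no match; dropped.
- t1[3] auth_id=1 → no match; dropped.
- t1[4] auth_id=5 → 2 match(es) in t2 → 2 row(s).
- t1[5] auth_id=NULL → no match; dropped.
- t1[6] auth_id=8 → no match; dropped.
After projecting and ordering:
t1.auth_id | t1.aname | t2.title
5 | NULL | P16
5 | NULL | P9

(5, NULL, P16); (5, NULL, P9)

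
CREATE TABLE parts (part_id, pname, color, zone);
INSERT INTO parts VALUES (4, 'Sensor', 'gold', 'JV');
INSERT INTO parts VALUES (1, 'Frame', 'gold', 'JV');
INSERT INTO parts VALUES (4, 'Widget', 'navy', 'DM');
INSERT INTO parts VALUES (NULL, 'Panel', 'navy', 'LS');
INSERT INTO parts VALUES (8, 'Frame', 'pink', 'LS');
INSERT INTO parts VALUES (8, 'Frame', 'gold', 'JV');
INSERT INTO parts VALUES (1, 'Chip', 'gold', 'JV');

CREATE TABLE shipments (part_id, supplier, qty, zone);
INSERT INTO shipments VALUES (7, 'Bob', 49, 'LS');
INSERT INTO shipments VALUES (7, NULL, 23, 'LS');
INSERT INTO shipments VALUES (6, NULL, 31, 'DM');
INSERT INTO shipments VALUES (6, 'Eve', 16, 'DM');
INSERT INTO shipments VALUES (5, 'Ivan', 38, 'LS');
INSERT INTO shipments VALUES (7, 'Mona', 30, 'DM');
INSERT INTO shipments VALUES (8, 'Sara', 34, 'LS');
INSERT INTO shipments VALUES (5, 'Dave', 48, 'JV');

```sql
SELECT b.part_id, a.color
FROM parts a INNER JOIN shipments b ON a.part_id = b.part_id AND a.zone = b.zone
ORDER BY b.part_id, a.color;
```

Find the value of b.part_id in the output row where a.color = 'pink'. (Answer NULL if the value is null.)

8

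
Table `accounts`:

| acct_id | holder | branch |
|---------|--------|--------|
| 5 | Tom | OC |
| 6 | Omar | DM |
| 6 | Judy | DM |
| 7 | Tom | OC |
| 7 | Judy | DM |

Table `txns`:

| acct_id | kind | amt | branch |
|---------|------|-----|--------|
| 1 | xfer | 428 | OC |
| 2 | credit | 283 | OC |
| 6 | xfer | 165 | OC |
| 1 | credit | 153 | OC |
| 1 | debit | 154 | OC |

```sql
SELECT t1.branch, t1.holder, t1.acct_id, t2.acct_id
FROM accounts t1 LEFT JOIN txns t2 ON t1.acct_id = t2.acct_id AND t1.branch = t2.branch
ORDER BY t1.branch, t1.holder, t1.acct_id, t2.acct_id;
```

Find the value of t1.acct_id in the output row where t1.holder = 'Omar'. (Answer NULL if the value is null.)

6

LEFT JOIN keeps every row from `accounts`; unmatched rows get NULL for `txns`'s columns.
Matching on t1.acct_id = t2.acct_id AND t1.branch = t2.branch.
- t1 (acct_id=5, branch=OC) has no partner → padded with NULL.
- t1 (acct_id=6, branch=DM) has no partner → padded with NULL.
- t1 (acct_id=6, branch=DM) has no partner → padded with NULL.
- t1 (acct_id=7, branch=OC) has no partner → padded with NULL.
- t1 (acct_id=7, branch=DM) has no partner → padded with NULL.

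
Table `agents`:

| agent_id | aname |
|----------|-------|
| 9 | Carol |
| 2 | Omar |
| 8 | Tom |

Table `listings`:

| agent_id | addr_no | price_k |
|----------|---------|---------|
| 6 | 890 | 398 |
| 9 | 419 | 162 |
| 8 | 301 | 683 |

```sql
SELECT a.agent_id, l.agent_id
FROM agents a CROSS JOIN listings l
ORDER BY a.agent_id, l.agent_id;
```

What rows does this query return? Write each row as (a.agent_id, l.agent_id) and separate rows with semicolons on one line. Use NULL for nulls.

CROSS JOIN pairs every row of `agents` with every row of `listings`: 3 × 3 = 9 rows.

(2, 6); (2, 8); (2, 9); (8, 6); (8, 8); (8, 9); (9, 6); (9, 8); (9, 9)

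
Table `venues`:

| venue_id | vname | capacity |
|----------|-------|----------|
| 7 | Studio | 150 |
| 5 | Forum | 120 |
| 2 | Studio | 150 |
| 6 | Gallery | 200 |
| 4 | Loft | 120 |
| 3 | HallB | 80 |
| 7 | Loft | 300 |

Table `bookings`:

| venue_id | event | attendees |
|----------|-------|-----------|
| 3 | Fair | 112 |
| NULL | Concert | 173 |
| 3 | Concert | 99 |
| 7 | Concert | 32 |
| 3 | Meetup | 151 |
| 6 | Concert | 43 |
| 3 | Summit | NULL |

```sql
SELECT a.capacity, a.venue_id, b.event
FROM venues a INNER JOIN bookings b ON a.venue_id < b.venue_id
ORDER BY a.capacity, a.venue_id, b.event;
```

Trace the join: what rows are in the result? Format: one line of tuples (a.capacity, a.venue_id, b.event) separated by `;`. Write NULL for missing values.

(80, 3, Concert); (80, 3, Concert); (120, 4, Concert); (120, 4, Concert); (120, 5, Concert); (120, 5, Concert); (150, 2, Concert); (150, 2, Concert); (150, 2, Concert); (150, 2, Fair); (150, 2, Meetup); (150, 2, Summit); (200, 6, Concert)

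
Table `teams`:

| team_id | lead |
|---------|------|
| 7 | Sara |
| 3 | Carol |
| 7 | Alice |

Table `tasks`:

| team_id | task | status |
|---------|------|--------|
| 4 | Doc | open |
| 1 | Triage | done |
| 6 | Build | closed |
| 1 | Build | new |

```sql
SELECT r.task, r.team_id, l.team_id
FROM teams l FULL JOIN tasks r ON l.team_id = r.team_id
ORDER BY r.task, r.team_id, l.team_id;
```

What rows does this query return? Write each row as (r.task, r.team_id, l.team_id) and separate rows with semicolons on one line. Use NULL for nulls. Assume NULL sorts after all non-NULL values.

(Build, 1, NULL); (Build, 6, NULL); (Doc, 4, NULL); (Triage, 1, NULL); (NULL, NULL, 3); (NULL, NULL, 7); (NULL, NULL, 7)

FULL OUTER JOIN keeps every row from both sides; unmatched rows get NULL for the other side's columns.
Matching on l.team_id = r.team_id.
Matched pairs: 0; unmatched l rows kept: 3; unmatched r rows kept: 4.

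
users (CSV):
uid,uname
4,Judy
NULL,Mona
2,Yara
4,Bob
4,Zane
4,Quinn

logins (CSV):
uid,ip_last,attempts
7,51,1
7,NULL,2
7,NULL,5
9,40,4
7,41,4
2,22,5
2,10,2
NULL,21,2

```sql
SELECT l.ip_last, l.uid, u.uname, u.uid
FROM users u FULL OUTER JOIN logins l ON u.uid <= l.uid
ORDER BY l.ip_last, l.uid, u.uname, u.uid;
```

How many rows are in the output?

29

FULL OUTER JOIN keeps every row from both sides; unmatched rows get NULL for the other side's columns.
Matching on u.uid <= l.uid. A NULL in a compared column never satisfies the condition.
Matched pairs: 27; unmatched u rows kept: 1; unmatched l rows kept: 1.
Total: 27 matched + 2 padded = 29 rows.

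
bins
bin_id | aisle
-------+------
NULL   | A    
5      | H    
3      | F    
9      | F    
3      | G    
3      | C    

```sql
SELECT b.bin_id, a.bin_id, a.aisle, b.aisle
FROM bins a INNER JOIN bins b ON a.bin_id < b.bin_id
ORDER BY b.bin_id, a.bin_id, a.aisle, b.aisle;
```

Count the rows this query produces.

7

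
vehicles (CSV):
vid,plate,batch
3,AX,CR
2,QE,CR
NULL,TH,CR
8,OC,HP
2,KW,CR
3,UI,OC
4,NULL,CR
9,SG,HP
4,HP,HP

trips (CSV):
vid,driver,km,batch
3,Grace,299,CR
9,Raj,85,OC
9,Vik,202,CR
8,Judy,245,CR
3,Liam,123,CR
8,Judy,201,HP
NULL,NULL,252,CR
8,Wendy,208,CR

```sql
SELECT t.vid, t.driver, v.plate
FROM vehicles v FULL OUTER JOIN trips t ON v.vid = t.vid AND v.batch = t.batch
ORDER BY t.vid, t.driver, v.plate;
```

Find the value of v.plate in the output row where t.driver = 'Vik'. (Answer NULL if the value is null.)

NULL

FULL OUTER JOIN keeps every row from both sides; unmatched rows get NULL for the other side's columns.
Matching on v.vid = t.vid AND v.batch = t.batch. A NULL in a compared column never satisfies the condition.
- v row (vid=3, batch=CR): matches 2 t row(s) → 2 output row(s).
- v row (vid=2, batch=CR): no match → kept, t columns NULL.
- v row (vid=NULL, batch=CR): no match → kept, t columns NULL.
- v row (vid=8, batch=HP): matches 1 t row(s) → 1 output row(s).
- v row (vid=2, batch=CR): no match → kept, t columns NULL.
- v row (vid=3, batch=OC): no match → kept, t columns NULL.
- v row (vid=4, batch=CR): no match → kept, t columns NULL.
- v row (vid=9, batch=HP): no match → kept, t columns NULL.
- v row (vid=4, batch=HP): no match → kept, t columns NULL.
- plus 5 unmatched t row(s), each kept with NULL v columns.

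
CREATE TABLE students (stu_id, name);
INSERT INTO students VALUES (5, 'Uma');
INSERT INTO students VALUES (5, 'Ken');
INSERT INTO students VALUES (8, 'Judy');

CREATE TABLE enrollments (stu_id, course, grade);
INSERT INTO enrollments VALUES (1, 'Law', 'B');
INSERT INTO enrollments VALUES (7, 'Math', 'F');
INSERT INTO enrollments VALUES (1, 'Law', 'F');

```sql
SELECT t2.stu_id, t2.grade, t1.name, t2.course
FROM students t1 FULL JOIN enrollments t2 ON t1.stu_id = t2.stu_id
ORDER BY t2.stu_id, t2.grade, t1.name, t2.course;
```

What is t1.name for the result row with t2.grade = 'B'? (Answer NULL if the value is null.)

FULL OUTER JOIN keeps every row from both sides; unmatched rows get NULL for the other side's columns.
Matching on t1.stu_id = t2.stu_id.
- t1[0] stu_id=5 → no match; kept with NULLs on the t2 side.
- t1[1] stu_id=5 → no match; kept with NULLs on the t2 side.
- t1[2] stu_id=8 → no match; kept with NULLs on the t2 side.
- 3 t2 row(s) had no t1 match → kept, t1 columns NULL.

NULL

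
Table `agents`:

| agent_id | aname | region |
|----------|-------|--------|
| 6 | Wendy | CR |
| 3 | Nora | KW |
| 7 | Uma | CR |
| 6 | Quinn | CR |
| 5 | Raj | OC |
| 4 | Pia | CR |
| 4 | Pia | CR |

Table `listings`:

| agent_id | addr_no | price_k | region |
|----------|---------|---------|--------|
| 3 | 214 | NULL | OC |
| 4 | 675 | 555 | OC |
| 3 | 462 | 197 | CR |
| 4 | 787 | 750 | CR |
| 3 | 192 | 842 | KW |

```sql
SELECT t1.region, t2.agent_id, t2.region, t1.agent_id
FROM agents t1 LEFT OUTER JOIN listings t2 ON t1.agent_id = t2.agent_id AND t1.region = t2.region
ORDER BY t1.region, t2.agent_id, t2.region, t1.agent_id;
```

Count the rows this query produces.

7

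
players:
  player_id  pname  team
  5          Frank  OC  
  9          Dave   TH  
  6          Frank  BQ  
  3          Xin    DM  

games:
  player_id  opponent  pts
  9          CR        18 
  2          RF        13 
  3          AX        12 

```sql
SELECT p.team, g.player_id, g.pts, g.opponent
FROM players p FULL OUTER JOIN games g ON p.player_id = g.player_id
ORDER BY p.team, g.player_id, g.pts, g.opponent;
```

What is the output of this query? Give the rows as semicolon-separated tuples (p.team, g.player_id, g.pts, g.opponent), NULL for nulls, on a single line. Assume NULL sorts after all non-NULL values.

(BQ, NULL, NULL, NULL); (DM, 3, 12, AX); (OC, NULL, NULL, NULL); (TH, 9, 18, CR); (NULL, 2, 13, RF)

FULL OUTER JOIN keeps every row from both sides; unmatched rows get NULL for the other side's columns.
Matching on p.player_id = g.player_id.
- p[0] player_id=5 → no match; kept with NULLs on the g side.
- p[1] player_id=9 → 1 match(es) in g → 1 row(s).
- p[2] player_id=6 → no match; kept with NULLs on the g side.
- p[3] player_id=3 → 1 match(es) in g → 1 row(s).
- 1 row(s) from g found no p partner → padded with NULL.
After projecting and ordering:
p.team | g.player_id | g.pts | g.opponent
BQ | NULL | NULL | NULL
DM | 3 | 12 | AX
OC | NULL | NULL | NULL
TH | 9 | 18 | CR
NULL | 2 | 13 | RF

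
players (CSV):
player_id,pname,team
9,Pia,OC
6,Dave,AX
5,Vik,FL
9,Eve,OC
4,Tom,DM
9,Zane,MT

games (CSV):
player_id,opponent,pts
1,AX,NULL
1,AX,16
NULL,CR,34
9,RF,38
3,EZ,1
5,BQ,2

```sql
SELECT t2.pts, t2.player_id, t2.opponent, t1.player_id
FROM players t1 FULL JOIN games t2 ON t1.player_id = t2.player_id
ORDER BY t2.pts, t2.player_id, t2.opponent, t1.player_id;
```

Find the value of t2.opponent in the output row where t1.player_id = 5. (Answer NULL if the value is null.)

FULL OUTER JOIN keeps every row from both sides; unmatched rows get NULL for the other side's columns.
Matching on t1.player_id = t2.player_id. A NULL in a compared column never satisfies the condition.
- player_id=9: 1 matching t2 row(s), so 1 row(s) emitted.
- player_id=6: no t2 row matches, row kept with t2 columns NULL.
- player_id=5: 1 matching t2 row(s), so 1 row(s) emitted.
- player_id=9: 1 matching t2 row(s), so 1 row(s) emitted.
- player_id=4: no t2 row matches, row kept with t2 columns NULL.
- player_id=9: 1 matching t2 row(s), so 1 row(s) emitted.
- 4 row(s) from t2 found no t1 partner → padded with NULL.

BQ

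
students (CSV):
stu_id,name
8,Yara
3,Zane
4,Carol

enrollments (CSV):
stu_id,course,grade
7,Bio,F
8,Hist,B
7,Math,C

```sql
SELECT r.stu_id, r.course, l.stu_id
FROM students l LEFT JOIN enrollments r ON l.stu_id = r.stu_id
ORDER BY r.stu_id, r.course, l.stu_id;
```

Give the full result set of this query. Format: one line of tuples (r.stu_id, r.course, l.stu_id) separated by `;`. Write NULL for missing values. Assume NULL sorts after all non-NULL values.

(8, Hist, 8); (NULL, NULL, 3); (NULL, NULL, 4)

LEFT JOIN keeps every row from `students`; unmatched rows get NULL for `enrollments`'s columns.
Matching on l.stu_id = r.stu_id.
Matched pairs: 1; unmatched l rows kept: 2.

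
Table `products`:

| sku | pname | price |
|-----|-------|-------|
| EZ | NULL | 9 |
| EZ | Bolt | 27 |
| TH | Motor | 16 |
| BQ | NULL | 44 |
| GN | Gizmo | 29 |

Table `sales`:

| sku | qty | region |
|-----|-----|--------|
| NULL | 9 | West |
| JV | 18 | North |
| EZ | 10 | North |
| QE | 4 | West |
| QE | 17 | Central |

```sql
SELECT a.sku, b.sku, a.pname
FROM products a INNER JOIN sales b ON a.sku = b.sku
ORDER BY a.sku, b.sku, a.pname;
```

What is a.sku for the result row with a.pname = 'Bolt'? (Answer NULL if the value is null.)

INNER JOIN keeps only pairs where the ON condition holds.
Matching on a.sku = b.sku. A NULL in a compared column never satisfies the condition.
- a row (sku=EZ): matches 1 b row(s) → 1 output row(s).
- a row (sku=EZ): matches 1 b row(s) → 1 output row(s).
- a row (sku=TH): no match → dropped.
- a row (sku=BQ): no match → dropped.
- a row (sku=GN): no match → dropped.

EZ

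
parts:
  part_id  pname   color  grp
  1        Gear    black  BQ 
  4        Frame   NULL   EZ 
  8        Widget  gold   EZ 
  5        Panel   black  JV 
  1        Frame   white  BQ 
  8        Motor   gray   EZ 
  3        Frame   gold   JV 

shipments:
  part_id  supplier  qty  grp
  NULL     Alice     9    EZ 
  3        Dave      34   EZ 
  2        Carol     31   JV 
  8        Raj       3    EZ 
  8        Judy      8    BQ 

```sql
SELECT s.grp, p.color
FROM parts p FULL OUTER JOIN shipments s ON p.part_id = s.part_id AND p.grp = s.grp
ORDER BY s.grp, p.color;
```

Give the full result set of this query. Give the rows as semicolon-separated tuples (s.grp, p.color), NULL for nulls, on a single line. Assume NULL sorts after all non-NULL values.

FULL OUTER JOIN keeps every row from both sides; unmatched rows get NULL for the other side's columns.
Matching on p.part_id = s.part_id AND p.grp = s.grp. A NULL in a compared column never satisfies the condition.
- p (part_id=1, grp=BQ) has no partner → padded with NULL.
- p (part_id=4, grp=EZ) has no partner → padded with NULL.
- p (part_id=8, grp=EZ) pairs with 1 row(s) of s.
- p (part_id=5, grp=JV) has no partner → padded with NULL.
- p (part_id=1, grp=BQ) has no partner → padded with NULL.
- p (part_id=8, grp=EZ) pairs with 1 row(s) of s.
- p (part_id=3, grp=JV) has no partner → padded with NULL.
- 4 s row(s) had no p match → kept, p columns NULL.

(BQ, NULL); (EZ, gold); (EZ, gray); (EZ, NULL); (EZ, NULL); (JV, NULL); (NULL, black); (NULL, black); (NULL, gold); (NULL, white); (NULL, NULL)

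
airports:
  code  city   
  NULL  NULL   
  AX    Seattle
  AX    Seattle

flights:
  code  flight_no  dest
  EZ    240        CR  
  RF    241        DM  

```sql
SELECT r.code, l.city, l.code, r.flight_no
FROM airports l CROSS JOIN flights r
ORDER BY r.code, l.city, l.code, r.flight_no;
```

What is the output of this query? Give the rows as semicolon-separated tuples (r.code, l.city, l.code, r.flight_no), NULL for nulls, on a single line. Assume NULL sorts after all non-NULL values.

(EZ, Seattle, AX, 240); (EZ, Seattle, AX, 240); (EZ, NULL, NULL, 240); (RF, Seattle, AX, 241); (RF, Seattle, AX, 241); (RF, NULL, NULL, 241)

CROSS JOIN pairs every row of `airports` with every row of `flights`: 3 × 2 = 6 rows.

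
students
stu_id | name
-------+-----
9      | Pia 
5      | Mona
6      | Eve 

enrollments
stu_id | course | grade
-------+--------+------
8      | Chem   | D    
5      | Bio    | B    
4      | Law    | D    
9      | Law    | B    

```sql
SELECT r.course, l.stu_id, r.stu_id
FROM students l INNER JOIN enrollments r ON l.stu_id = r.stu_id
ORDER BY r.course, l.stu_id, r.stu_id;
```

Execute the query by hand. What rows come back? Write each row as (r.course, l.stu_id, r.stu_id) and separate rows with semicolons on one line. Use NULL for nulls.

(Bio, 5, 5); (Law, 9, 9)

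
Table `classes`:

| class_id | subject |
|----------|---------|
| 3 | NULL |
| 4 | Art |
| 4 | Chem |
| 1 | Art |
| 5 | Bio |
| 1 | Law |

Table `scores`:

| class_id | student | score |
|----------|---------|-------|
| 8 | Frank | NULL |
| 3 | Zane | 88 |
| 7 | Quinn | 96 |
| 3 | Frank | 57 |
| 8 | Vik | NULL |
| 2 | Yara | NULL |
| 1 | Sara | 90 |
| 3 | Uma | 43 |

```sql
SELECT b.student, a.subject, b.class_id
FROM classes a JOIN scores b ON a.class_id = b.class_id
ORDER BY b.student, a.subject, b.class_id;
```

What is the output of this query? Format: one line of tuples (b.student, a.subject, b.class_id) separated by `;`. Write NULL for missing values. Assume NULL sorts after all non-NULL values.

(Frank, NULL, 3); (Sara, Art, 1); (Sara, Law, 1); (Uma, NULL, 3); (Zane, NULL, 3)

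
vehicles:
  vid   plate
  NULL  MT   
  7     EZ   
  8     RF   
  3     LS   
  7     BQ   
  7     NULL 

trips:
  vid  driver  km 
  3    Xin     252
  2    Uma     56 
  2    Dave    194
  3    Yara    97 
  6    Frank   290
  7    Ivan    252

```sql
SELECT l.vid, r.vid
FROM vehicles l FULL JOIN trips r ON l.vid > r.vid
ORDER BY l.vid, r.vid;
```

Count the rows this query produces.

24

FULL OUTER JOIN keeps every row from both sides; unmatched rows get NULL for the other side's columns.
Matching on l.vid > r.vid. A NULL in a compared column never satisfies the condition.
- l (vid=NULL) has no partner → padded with NULL.
- l (vid=7) pairs with 5 row(s) of r.
- l (vid=8) pairs with 6 row(s) of r.
- l (vid=3) pairs with 2 row(s) of r.
- l (vid=7) pairs with 5 row(s) of r.
- l (vid=7) pairs with 5 row(s) of r.
Total: 23 matched + 1 padded = 24 rows.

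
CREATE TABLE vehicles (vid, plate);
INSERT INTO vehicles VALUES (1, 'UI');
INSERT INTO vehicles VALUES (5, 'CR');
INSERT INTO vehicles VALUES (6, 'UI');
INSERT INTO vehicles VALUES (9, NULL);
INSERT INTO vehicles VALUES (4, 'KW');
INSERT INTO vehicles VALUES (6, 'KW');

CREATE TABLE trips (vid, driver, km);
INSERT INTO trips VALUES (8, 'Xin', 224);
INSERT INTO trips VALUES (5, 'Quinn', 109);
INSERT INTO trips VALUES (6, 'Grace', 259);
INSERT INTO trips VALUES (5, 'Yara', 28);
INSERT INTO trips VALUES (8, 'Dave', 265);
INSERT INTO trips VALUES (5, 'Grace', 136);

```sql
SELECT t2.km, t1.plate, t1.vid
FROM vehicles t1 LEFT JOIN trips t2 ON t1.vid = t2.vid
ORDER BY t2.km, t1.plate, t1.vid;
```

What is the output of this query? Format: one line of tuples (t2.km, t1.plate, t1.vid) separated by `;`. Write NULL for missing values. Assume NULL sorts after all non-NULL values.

(28, CR, 5); (109, CR, 5); (136, CR, 5); (259, KW, 6); (259, UI, 6); (NULL, KW, 4); (NULL, UI, 1); (NULL, NULL, 9)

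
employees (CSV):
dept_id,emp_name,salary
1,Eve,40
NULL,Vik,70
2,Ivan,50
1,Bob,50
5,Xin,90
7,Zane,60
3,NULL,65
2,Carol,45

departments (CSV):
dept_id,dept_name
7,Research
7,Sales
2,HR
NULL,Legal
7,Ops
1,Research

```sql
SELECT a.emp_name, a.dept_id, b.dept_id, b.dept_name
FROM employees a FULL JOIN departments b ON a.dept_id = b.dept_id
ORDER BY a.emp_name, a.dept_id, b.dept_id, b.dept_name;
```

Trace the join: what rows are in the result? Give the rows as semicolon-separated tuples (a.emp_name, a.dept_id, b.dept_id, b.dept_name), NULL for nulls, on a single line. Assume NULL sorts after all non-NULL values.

(Bob, 1, 1, Research); (Carol, 2, 2, HR); (Eve, 1, 1, Research); (Ivan, 2, 2, HR); (Vik, NULL, NULL, NULL); (Xin, 5, NULL, NULL); (Zane, 7, 7, Ops); (Zane, 7, 7, Research); (Zane, 7, 7, Sales); (NULL, 3, NULL, NULL); (NULL, NULL, NULL, Legal)

FULL OUTER JOIN keeps every row from both sides; unmatched rows get NULL for the other side's columns.
Matching on a.dept_id = b.dept_id. A NULL in a compared column never satisfies the condition.
- a[0] dept_id=1 → 1 match(es) in b → 1 row(s).
- a[1] dept_id=NULL → no match; kept with NULLs on the b side.
- a[2] dept_id=2 → 1 match(es) in b → 1 row(s).
- a[3] dept_id=1 → 1 match(es) in b → 1 row(s).
- a[4] dept_id=5 → no match; kept with NULLs on the b side.
- a[5] dept_id=7 → 3 match(es) in b → 3 row(s).
- a[6] dept_id=3 → no match; kept with NULLs on the b side.
- a[7] dept_id=2 → 1 match(es) in b → 1 row(s).
- 1 b row(s) had no a match → kept, a columns NULL.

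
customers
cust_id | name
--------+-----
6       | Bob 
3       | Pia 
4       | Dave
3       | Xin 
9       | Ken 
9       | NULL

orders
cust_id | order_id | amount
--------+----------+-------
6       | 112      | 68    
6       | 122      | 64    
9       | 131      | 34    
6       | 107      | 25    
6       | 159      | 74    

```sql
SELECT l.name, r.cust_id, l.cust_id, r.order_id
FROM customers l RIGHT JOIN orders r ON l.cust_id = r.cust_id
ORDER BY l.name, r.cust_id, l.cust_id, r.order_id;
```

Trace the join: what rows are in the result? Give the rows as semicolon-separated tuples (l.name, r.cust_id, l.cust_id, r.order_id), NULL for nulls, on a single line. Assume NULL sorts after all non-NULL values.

(Bob, 6, 6, 107); (Bob, 6, 6, 112); (Bob, 6, 6, 122); (Bob, 6, 6, 159); (Ken, 9, 9, 131); (NULL, 9, 9, 131)

RIGHT JOIN keeps every row from `orders`; unmatched rows get NULL for `customers`'s columns.
Matching on l.cust_id = r.cust_id.
- l row (cust_id=6): matches 4 r row(s) → 4 output row(s).
- l row (cust_id=3): no match.
- l row (cust_id=4): no match.
- l row (cust_id=3): no match.
- l row (cust_id=9): matches 1 r row(s) → 1 output row(s).
- l row (cust_id=9): matches 1 r row(s) → 1 output row(s).
- every r row matched at least one l row.
After projecting and ordering:
l.name | r.cust_id | l.cust_id | r.order_id
Bob | 6 | 6 | 107
Bob | 6 | 6 | 112
Bob | 6 | 6 | 122
Bob | 6 | 6 | 159
Ken | 9 | 9 | 131
NULL | 9 | 9 | 131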